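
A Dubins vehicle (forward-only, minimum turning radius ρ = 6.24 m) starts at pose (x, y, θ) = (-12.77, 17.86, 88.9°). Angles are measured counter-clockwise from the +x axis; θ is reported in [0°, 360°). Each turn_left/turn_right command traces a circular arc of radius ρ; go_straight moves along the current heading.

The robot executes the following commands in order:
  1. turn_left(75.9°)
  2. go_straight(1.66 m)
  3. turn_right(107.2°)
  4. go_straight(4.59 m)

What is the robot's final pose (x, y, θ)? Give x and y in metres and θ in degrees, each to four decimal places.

set_pose: (x, y, θ) = (-12.7700, 17.8600, 88.9000°), ρ = 6.24
turn_left(75.9°): centre at ρ to the left, rotate +75.9° → (-17.3728, 24.0015, 164.8000°)
go_straight(1.66): x += 1.66·cos θ, y += 1.66·sin θ → (-18.9747, 24.4367, 164.8000°)
turn_right(107.2°): centre at ρ to the right, rotate −107.2° → (-22.6073, 33.8020, 57.6000°)
go_straight(4.59): x += 4.59·cos θ, y += 4.59·sin θ → (-20.1478, 37.6775, 57.6000°)

(-20.1478, 37.6775, 57.6000°)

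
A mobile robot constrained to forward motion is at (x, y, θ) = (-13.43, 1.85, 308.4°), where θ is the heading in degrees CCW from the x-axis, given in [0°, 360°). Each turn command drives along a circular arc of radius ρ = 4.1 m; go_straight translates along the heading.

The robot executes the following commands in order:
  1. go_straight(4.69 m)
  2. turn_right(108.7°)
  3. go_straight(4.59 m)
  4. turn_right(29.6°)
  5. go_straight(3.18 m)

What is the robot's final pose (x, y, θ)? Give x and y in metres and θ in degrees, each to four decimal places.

(-21.8889, -9.4117, 170.1000°)

set_pose: (x, y, θ) = (-13.4300, 1.8500, 308.4000°), ρ = 4.1
go_straight(4.69): x += 4.69·cos θ, y += 4.69·sin θ → (-10.5168, -1.8255, 308.4000°)
turn_right(108.7°): centre at ρ to the right, rotate −108.7° → (-12.3479, -8.2323, 199.7000°)
go_straight(4.59): x += 4.59·cos θ, y += 4.59·sin θ → (-16.6692, -9.7795, 199.7000°)
turn_right(29.6°): centre at ρ to the right, rotate −29.6° → (-18.7562, -9.9584, 170.1000°)
go_straight(3.18): x += 3.18·cos θ, y += 3.18·sin θ → (-21.8889, -9.4117, 170.1000°)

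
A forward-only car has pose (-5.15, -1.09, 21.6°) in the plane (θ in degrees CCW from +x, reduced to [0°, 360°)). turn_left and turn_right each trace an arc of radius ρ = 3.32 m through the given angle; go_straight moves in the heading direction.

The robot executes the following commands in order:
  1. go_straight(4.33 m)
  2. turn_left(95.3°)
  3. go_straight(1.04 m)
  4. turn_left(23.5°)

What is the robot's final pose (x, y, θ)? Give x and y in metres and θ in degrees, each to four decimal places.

set_pose: (x, y, θ) = (-5.1500, -1.0900, 21.6000°), ρ = 3.32
go_straight(4.33): x += 4.33·cos θ, y += 4.33·sin θ → (-1.1241, 0.5040, 21.6000°)
turn_left(95.3°): centre at ρ to the left, rotate +95.3° → (0.6145, 5.0929, 116.9000°)
go_straight(1.04): x += 1.04·cos θ, y += 1.04·sin θ → (0.1440, 6.0204, 116.9000°)
turn_left(23.5°): centre at ρ to the left, rotate +23.5° → (-0.7005, 7.0764, 140.4000°)

(-0.7005, 7.0764, 140.4000°)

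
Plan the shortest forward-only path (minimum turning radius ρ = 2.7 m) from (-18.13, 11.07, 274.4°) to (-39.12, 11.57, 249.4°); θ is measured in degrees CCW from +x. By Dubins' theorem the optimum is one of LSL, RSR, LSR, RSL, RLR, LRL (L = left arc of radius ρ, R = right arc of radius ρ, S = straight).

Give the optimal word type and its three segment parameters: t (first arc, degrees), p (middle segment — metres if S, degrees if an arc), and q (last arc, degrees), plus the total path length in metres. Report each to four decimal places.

RSL: t = 113.5391°, p = 14.8193 m, q = 88.5391°, L = 24.3420 m

Let ψ = atan2(Δy, Δx) = atan2(0.50, -20.99) = 178.6354° be the start→goal bearing.
Normalize: d = |goal − start| / ρ = 20.995954/2.7 = 7.776279, α = (θ_start − ψ) mod 360° = 95.7646° = 1.671407 rad, β = (θ_goal − ψ) mod 360° = 70.7646° = 1.235075 rad.
Common terms: sin α = 0.994943, cos α = -0.100441, sin β = 0.944173, cos β = 0.329450, cos(α−β) = 0.906308, d² = 60.470521. Work in radians in the unit-radius frame; every candidate has L = ρ·(t + p + q).
LSL: p² = 2 + d² − 2cos(α−β) + 2d(sin α − sin β) = 61.447511; p = √p² = 7.838846; φ = atan2(cos β − cos α, d + sin α − sin β) = 0.054869 rad; t = (φ − α) mod 2π = 4.666647 rad, q = (β − φ) mod 2π = 1.180206 rad → L = 2.7·(4.666647 + 7.838846 + 1.180206) = 2.7·13.685699 = 36.951388 m
RSR: p² = 2 + d² − 2cos(α−β) + 2d(sin β − sin α) = 59.868300; p = √p² = 7.737461; φ = atan2(cos α − cos β, d − sin α + sin β) = -0.055588 rad; t = (α − φ) mod 2π = 1.726996 rad, q = (φ − β) mod 2π = 4.992522 rad → L = 2.7·(1.726996 + 7.737461 + 4.992522) = 2.7·14.456978 = 39.033842 m
LSR: p² = d² − 2 + 2cos(α−β) + 2d(sin α + sin β) = 90.441350; p = √p² = 9.510066; φ = atan2(−cos α − cos β, d + sin α + sin β) − atan2(−2, p) = 0.183715 rad; t = (φ − α) mod 2π = 4.795494 rad, q = (φ − β) mod 2π = 5.231826 rad → L = 2.7·(4.795494 + 9.510066 + 5.231826) = 2.7·19.537385 = 52.750940 m
RSL: p² = d² − 2 + 2cos(α−β) − 2d(sin α + sin β) = 30.124923; p = √p² = 5.488618; φ = atan2(cos α + cos β, d − sin α − sin β) − atan2(2, p) = -0.310224 rad; t = (α − φ) mod 2π = 1.981631 rad, q = (β − φ) mod 2π = 1.545299 rad → L = 2.7·(1.981631 + 5.488618 + 1.545299) = 2.7·9.015548 = 24.341979 m
RLR: c = (6 − d² + 2cos(α−β) + 2d(sin α − sin β))/8 = -6.483538, |c| > 1 → infeasible
LRL: c = (6 − d² + 2cos(α−β) − 2d(sin α − sin β))/8 = -6.680939, |c| > 1 → infeasible
Shortest: RSL with L = 24.341979 m ≈ 24.3420 m
Convert RSL to answer units (arcs ×180/π): t = 1.981631·180/π = 113.5391°, p = ρ·p = 2.7·5.488618 = 14.8193 m, q = 1.545299·180/π = 88.5391°, L = 24.3420 m.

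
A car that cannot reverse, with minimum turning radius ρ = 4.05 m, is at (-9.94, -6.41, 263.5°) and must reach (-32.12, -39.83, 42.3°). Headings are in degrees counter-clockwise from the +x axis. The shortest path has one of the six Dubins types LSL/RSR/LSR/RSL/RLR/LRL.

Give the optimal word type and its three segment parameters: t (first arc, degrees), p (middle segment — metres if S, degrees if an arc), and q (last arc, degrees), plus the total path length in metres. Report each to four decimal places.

Let ψ = atan2(Δy, Δx) = atan2(-33.42, -22.18) = -123.5712° be the start→goal bearing.
Normalize: d = |goal − start| / ρ = 40.110457/4.05 = 9.903817, α = (θ_start − ψ) mod 360° = 27.0712° = 0.472482 rad, β = (θ_goal − ψ) mod 360° = 165.8712° = 2.894999 rad.
Common terms: sin α = 0.455098, cos α = 0.890442, sin β = 0.244102, cos β = -0.969749, cos(α−β) = -0.752415, d² = 98.085585. Work in radians in the unit-radius frame; every candidate has L = ρ·(t + p + q).
LSL: p² = 2 + d² − 2cos(α−β) + 2d(sin α − sin β) = 105.769732; p = √p² = 10.284441; φ = atan2(cos β − cos α, d + sin α − sin β) = -0.181875 rad; t = (φ − α) mod 2π = 5.628828 rad, q = (β − φ) mod 2π = 3.076874 rad → L = 4.05·(5.628828 + 10.284441 + 3.076874) = 4.05·18.990144 = 76.910081 m
RSR: p² = 2 + d² − 2cos(α−β) + 2d(sin β − sin α) = 97.411096; p = √p² = 9.869706; φ = atan2(cos α − cos β, d − sin α + sin β) = 0.189609 rad; t = (α − φ) mod 2π = 0.282873 rad, q = (φ − β) mod 2π = 3.577795 rad → L = 4.05·(0.282873 + 9.869706 + 3.577795) = 4.05·13.730374 = 55.608016 m
LSR: p² = d² − 2 + 2cos(α−β) + 2d(sin α + sin β) = 108.430249; p = √p² = 10.412985; φ = atan2(−cos α − cos β, d + sin α + sin β) − atan2(−2, p) = 0.197237 rad; t = (φ − α) mod 2π = 6.007940 rad, q = (φ − β) mod 2π = 3.585423 rad → L = 4.05·(6.007940 + 10.412985 + 3.585423) = 4.05·20.006348 = 81.025709 m
RSL: p² = d² − 2 + 2cos(α−β) − 2d(sin α + sin β) = 80.731260; p = √p² = 8.985058; φ = atan2(cos α + cos β, d − sin α − sin β) − atan2(2, p) = -0.227637 rad; t = (α − φ) mod 2π = 0.700119 rad, q = (β − φ) mod 2π = 3.122636 rad → L = 4.05·(0.700119 + 8.985058 + 3.122636) = 4.05·12.807812 = 51.871639 m
RLR: c = (6 − d² + 2cos(α−β) + 2d(sin α − sin β))/8 = -11.176387, |c| > 1 → infeasible
LRL: c = (6 − d² + 2cos(α−β) − 2d(sin α − sin β))/8 = -12.221217, |c| > 1 → infeasible
Shortest: RSL with L = 51.871639 m ≈ 51.8716 m
Convert RSL to answer units (arcs ×180/π): t = 0.700119·180/π = 40.1139°, p = ρ·p = 4.05·8.985058 = 36.3895 m, q = 3.122636·180/π = 178.9139°, L = 51.8716 m.

RSL: t = 40.1139°, p = 36.3895 m, q = 178.9139°, L = 51.8716 m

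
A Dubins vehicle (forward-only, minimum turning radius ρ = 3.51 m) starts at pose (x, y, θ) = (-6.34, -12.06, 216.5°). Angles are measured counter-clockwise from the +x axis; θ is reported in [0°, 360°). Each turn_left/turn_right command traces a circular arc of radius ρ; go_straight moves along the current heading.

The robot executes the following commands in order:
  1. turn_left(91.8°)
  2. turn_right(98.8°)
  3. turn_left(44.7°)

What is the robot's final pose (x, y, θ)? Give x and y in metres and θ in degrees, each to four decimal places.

set_pose: (x, y, θ) = (-6.3400, -12.0600, 216.5000°), ρ = 3.51
turn_left(91.8°): centre at ρ to the left, rotate +91.8° → (-7.0067, -17.0570, 308.3000°)
turn_right(98.8°): centre at ρ to the right, rotate −98.8° → (-8.0329, -22.2873, 209.5000°)
turn_left(44.7°): centre at ρ to the left, rotate +44.7° → (-9.6819, -24.3866, 254.2000°)

(-9.6819, -24.3866, 254.2000°)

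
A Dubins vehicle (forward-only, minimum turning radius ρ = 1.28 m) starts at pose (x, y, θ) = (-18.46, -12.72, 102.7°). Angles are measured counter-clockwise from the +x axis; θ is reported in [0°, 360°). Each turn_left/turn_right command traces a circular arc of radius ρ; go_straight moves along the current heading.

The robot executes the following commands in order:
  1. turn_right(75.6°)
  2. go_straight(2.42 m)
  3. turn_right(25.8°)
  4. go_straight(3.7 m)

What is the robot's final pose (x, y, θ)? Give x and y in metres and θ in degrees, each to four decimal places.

(-11.3870, -9.9726, 1.3000°)

set_pose: (x, y, θ) = (-18.4600, -12.7200, 102.7000°), ρ = 1.28
turn_right(75.6°): centre at ρ to the right, rotate −75.6° → (-17.7944, -11.2991, 27.1000°)
go_straight(2.42): x += 2.42·cos θ, y += 2.42·sin θ → (-15.6401, -10.1967, 27.1000°)
turn_right(25.8°): centre at ρ to the right, rotate −25.8° → (-15.0860, -10.0565, 1.3000°)
go_straight(3.7): x += 3.7·cos θ, y += 3.7·sin θ → (-11.3870, -9.9726, 1.3000°)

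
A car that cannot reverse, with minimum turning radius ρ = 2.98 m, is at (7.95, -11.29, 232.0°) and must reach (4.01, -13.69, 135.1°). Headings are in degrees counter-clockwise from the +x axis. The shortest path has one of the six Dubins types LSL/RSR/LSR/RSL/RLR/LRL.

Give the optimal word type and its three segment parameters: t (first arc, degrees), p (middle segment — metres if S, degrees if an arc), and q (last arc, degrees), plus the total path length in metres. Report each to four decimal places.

Let ψ = atan2(Δy, Δx) = atan2(-2.40, -3.94) = -148.6529° be the start→goal bearing.
Normalize: d = |goal − start| / ρ = 4.613415/2.98 = 1.548126, α = (θ_start − ψ) mod 360° = 20.6529° = 0.360460 rad, β = (θ_goal − ψ) mod 360° = 283.7529° = 4.952422 rad.
Common terms: sin α = 0.352705, cos α = 0.935735, sin β = -0.971330, cos β = 0.237734, cos(α−β) = -0.120137, d² = 2.396694. Work in radians in the unit-radius frame; every candidate has L = ρ·(t + p + q).
LSL: p² = 2 + d² − 2cos(α−β) + 2d(sin α − sin β) = 8.736514; p = √p² = 2.955759; φ = atan2(cos β − cos α, d + sin α − sin β) = -0.238401 rad; t = (φ − α) mod 2π = 5.684324 rad, q = (β − φ) mod 2π = 5.190823 rad → L = 2.98·(5.684324 + 2.955759 + 5.190823) = 2.98·13.830906 = 41.216100 m
RSR: p² = 2 + d² − 2cos(α−β) + 2d(sin β − sin α) = 0.537421; p = √p² = 0.733090; φ = atan2(cos α − cos β, d − sin α + sin β) = 1.260144 rad; t = (α − φ) mod 2π = 5.383501 rad, q = (φ − β) mod 2π = 2.590908 rad → L = 2.98·(5.383501 + 0.733090 + 2.590908) = 2.98·8.707499 = 25.948348 m
LSR: p² = d² − 2 + 2cos(α−β) + 2d(sin α + sin β) = -1.758999 < 0 → infeasible
RSL: p² = d² − 2 + 2cos(α−β) − 2d(sin α + sin β) = 2.071839; p = √p² = 1.439389; φ = atan2(cos α + cos β, d − sin α − sin β) − atan2(2, p) = -0.450619 rad; t = (α − φ) mod 2π = 0.811079 rad, q = (β − φ) mod 2π = 5.403041 rad → L = 2.98·(0.811079 + 1.439389 + 5.403041) = 2.98·7.653508 = 22.807455 m
RLR: c = (6 − d² + 2cos(α−β) + 2d(sin α − sin β))/8 = 0.932822; p = 2π − arccos c = 5.914557 rad; φ = atan2(cos α − cos β, d − sin α + sin β) = 1.260144 rad; t = (α − φ + p/2) mod 2π = 2.057594 rad, q = (α − β − t + p) mod 2π = 5.548186 rad → L = 2.98·(2.057594 + 5.914557 + 5.548186) = 2.98·13.520337 = 40.290606 m
LRL: c = (6 − d² + 2cos(α−β) − 2d(sin α − sin β))/8 = -0.092064; p = 2π − arccos c = 4.620194 rad; φ = atan2(cos β − cos α, d + sin α − sin β) = -0.238401 rad; t = (φ − α + p/2) mod 2π = 1.711236 rad, q = (β − α − t + p) mod 2π = 1.217734 rad → L = 2.98·(1.711236 + 4.620194 + 1.217734) = 2.98·7.549164 = 22.496510 m
Shortest: LRL with L = 22.496510 m ≈ 22.4965 m
Convert LRL to answer units (arcs ×180/π): t = 1.711236·180/π = 98.0466°, p = 4.620194·180/π = 264.7176°, q = 1.217734·180/π = 69.7710°, L = 22.4965 m.

LRL: t = 98.0466°, p = 264.7176°, q = 69.7710°, L = 22.4965 m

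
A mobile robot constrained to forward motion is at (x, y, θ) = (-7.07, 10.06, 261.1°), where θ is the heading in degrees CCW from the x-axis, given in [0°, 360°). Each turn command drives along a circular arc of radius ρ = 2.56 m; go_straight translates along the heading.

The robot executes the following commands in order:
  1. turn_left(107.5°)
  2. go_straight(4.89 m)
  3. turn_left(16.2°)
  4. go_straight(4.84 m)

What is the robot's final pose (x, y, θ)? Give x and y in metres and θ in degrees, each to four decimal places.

(5.7616, 10.1014, 24.8000°)

set_pose: (x, y, θ) = (-7.0700, 10.0600, 261.1000°), ρ = 2.56
turn_left(107.5°): centre at ρ to the left, rotate +107.5° → (-4.1580, 7.1327, 368.6000° ≡ 8.6000°)
go_straight(4.89): x += 4.89·cos θ, y += 4.89·sin θ → (0.6770, 7.8640, 8.6000°)
turn_left(16.2°): centre at ρ to the left, rotate +16.2° → (1.3680, 8.0713, 24.8000°)
go_straight(4.84): x += 4.84·cos θ, y += 4.84·sin θ → (5.7616, 10.1014, 24.8000°)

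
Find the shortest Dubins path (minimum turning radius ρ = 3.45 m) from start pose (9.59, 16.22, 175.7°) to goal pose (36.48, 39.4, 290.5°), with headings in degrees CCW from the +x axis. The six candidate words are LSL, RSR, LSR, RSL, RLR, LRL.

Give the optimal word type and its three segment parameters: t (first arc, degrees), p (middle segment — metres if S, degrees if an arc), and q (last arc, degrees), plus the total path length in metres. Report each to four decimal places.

Let ψ = atan2(Δy, Δx) = atan2(23.18, 26.89) = 40.7623° be the start→goal bearing.
Normalize: d = |goal − start| / ρ = 35.501894/3.45 = 10.290404, α = (θ_start − ψ) mod 360° = 134.9377° = 2.355106 rad, β = (θ_goal − ψ) mod 360° = 249.7377° = 4.358744 rad.
Common terms: sin α = 0.707876, cos α = -0.706337, sin β = -0.938117, cos β = -0.346319, cos(α−β) = -0.419452, d² = 105.892418. Work in radians in the unit-radius frame; every candidate has L = ρ·(t + p + q).
LSL: p² = 2 + d² − 2cos(α−β) + 2d(sin α − sin β) = 142.607178; p = √p² = 11.941825; φ = atan2(cos β − cos α, d + sin α − sin β) = 0.030152 rad; t = (φ − α) mod 2π = 3.958231 rad, q = (β − φ) mod 2π = 4.328592 rad → L = 3.45·(3.958231 + 11.941825 + 4.328592) = 3.45·20.228648 = 69.788836 m
RSR: p² = 2 + d² − 2cos(α−β) + 2d(sin β − sin α) = 74.855466; p = √p² = 8.651905; φ = atan2(cos α − cos β, d − sin α + sin β) = -0.041623 rad; t = (α − φ) mod 2π = 2.396730 rad, q = (φ − β) mod 2π = 1.882817 rad → L = 3.45·(2.396730 + 8.651905 + 1.882817) = 3.45·12.931453 = 44.613512 m
LSR: p² = d² − 2 + 2cos(α−β) + 2d(sin α + sin β) = 98.314967; p = √p² = 9.915390; φ = atan2(−cos α − cos β, d + sin α + sin β) − atan2(−2, p) = 0.303293 rad; t = (φ − α) mod 2π = 4.231372 rad, q = (φ − β) mod 2π = 2.227734 rad → L = 3.45·(4.231372 + 9.915390 + 2.227734) = 3.45·16.374496 = 56.492010 m
RSL: p² = d² − 2 + 2cos(α−β) − 2d(sin α + sin β) = 107.792060; p = √p² = 10.382296; φ = atan2(cos α + cos β, d − sin α − sin β) − atan2(2, p) = -0.290029 rad; t = (α − φ) mod 2π = 2.645135 rad, q = (β − φ) mod 2π = 4.648773 rad → L = 3.45·(2.645135 + 10.382296 + 4.648773) = 3.45·17.676204 = 60.982904 m
RLR: c = (6 − d² + 2cos(α−β) + 2d(sin α − sin β))/8 = -8.356933, |c| > 1 → infeasible
LRL: c = (6 − d² + 2cos(α−β) − 2d(sin α − sin β))/8 = -16.825897, |c| > 1 → infeasible
Shortest: RSR with L = 44.613512 m ≈ 44.6135 m
Convert RSR to answer units (arcs ×180/π): t = 2.396730·180/π = 137.3225°, p = ρ·p = 3.45·8.651905 = 29.8491 m, q = 1.882817·180/π = 107.8775°, L = 44.6135 m.

RSR: t = 137.3225°, p = 29.8491 m, q = 107.8775°, L = 44.6135 m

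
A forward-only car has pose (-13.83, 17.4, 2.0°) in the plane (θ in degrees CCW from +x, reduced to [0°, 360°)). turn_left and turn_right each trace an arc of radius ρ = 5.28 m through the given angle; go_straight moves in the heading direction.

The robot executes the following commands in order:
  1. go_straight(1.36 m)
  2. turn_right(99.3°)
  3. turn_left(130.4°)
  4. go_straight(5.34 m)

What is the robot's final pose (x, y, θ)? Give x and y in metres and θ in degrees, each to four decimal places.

set_pose: (x, y, θ) = (-13.8300, 17.4000, 2.0000°), ρ = 5.28
go_straight(1.36): x += 1.36·cos θ, y += 1.36·sin θ → (-12.4708, 17.4475, 2.0000°)
turn_right(99.3°): centre at ρ to the right, rotate −99.3° → (-7.0494, 11.4998, -97.3000° ≡ 262.7000°)
turn_left(130.4°): centre at ρ to the left, rotate +130.4° → (1.0713, 6.4057, 393.1000° ≡ 33.1000°)
go_straight(5.34): x += 5.34·cos θ, y += 5.34·sin θ → (5.5447, 9.3219, 33.1000°)

(5.5447, 9.3219, 33.1000°)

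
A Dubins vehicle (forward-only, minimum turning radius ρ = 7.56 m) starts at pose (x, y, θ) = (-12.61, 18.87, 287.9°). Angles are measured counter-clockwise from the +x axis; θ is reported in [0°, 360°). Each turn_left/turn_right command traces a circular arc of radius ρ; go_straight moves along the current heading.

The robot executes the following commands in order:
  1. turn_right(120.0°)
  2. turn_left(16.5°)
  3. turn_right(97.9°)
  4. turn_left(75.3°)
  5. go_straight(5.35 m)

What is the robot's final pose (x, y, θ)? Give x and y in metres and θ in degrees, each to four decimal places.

set_pose: (x, y, θ) = (-12.6100, 18.8700, 287.9000°), ρ = 7.56
turn_right(120.0°): centre at ρ to the right, rotate −120.0° → (-21.3888, 9.1543, 167.9000°)
turn_left(16.5°): centre at ρ to the left, rotate +16.5° → (-23.5535, 9.3000, 184.4000°)
turn_right(97.9°): centre at ρ to the right, rotate −97.9° → (-31.6794, 17.2993, 86.5000°)
turn_left(75.3°): centre at ρ to the left, rotate +75.3° → (-36.8640, 24.9426, 161.8000°)
go_straight(5.35): x += 5.35·cos θ, y += 5.35·sin θ → (-41.9464, 26.6136, 161.8000°)

(-41.9464, 26.6136, 161.8000°)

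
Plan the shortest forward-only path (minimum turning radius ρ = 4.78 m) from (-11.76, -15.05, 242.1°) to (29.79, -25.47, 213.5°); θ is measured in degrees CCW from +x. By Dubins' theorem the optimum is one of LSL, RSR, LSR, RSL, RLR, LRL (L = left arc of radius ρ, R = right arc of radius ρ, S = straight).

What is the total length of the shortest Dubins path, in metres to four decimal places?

57.1634 m

Let ψ = atan2(Δy, Δx) = atan2(-10.42, 41.55) = -14.0784° be the start→goal bearing.
Normalize: d = |goal − start| / ρ = 42.836654/4.78 = 8.961643, α = (θ_start − ψ) mod 360° = 256.1784° = 4.471157 rad, β = (θ_goal − ψ) mod 360° = 227.5784° = 3.971993 rad.
Common terms: sin α = -0.971044, cos α = -0.238899, sin β = -0.738201, cos β = -0.674581, cos(α−β) = 0.877983, d² = 80.311046. Work in radians in the unit-radius frame; every candidate has L = ρ·(t + p + q).
LSL: p² = 2 + d² − 2cos(α−β) + 2d(sin α − sin β) = 76.381767; p = √p² = 8.739666; φ = atan2(cos β − cos α, d + sin α − sin β) = -0.049872 rad; t = (φ − α) mod 2π = 1.762157 rad, q = (β − φ) mod 2π = 4.021864 rad → L = 4.78·(1.762157 + 8.739666 + 4.021864) = 4.78·14.523687 = 69.423226 m
RSR: p² = 2 + d² − 2cos(α−β) + 2d(sin β − sin α) = 84.728393; p = √p² = 9.204803; φ = atan2(cos α − cos β, d − sin α + sin β) = 0.047350 rad; t = (α − φ) mod 2π = 4.423807 rad, q = (φ − β) mod 2π = 2.358542 rad → L = 4.78·(4.423807 + 9.204803 + 2.358542) = 4.78·15.987152 = 76.418587 m
LSR: p² = d² − 2 + 2cos(α−β) + 2d(sin α + sin β) = 49.431714; p = √p² = 7.030769; φ = atan2(−cos α − cos β, d + sin α + sin β) − atan2(−2, p) = 0.402439 rad; t = (φ − α) mod 2π = 2.214467 rad, q = (φ − β) mod 2π = 2.713632 rad → L = 4.78·(2.214467 + 7.030769 + 2.713632) = 4.78·11.958868 = 57.163390 m
RSL: p² = d² − 2 + 2cos(α−β) − 2d(sin α + sin β) = 110.702310; p = √p² = 10.521517; φ = atan2(cos α + cos β, d − sin α − sin β) − atan2(2, p) = -0.273242 rad; t = (α − φ) mod 2π = 4.744399 rad, q = (β − φ) mod 2π = 4.245235 rad → L = 4.78·(4.744399 + 10.521517 + 4.245235) = 4.78·19.511151 = 93.263299 m
RLR: c = (6 − d² + 2cos(α−β) + 2d(sin α − sin β))/8 = -9.591049, |c| > 1 → infeasible
LRL: c = (6 − d² + 2cos(α−β) − 2d(sin α − sin β))/8 = -8.547721, |c| > 1 → infeasible
Shortest: LSR with L = 57.163390 m ≈ 57.1634 m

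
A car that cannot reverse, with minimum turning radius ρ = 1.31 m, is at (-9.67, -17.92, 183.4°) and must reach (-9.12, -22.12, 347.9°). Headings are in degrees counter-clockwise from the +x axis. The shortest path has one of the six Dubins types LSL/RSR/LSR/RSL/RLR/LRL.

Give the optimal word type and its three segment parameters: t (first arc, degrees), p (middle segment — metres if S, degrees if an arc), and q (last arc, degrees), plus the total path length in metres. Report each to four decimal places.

Let ψ = atan2(Δy, Δx) = atan2(-4.20, 0.55) = -82.5394° be the start→goal bearing.
Normalize: d = |goal − start| / ρ = 4.235859/1.31 = 3.233480, α = (θ_start − ψ) mod 360° = 265.9394° = 4.641519 rad, β = (θ_goal − ψ) mod 360° = 70.4394° = 1.229400 rad.
Common terms: sin α = -0.997490, cos α = -0.070811, sin β = 0.942288, cos β = 0.334803, cos(α−β) = -0.963630, d² = 10.455393. Work in radians in the unit-radius frame; every candidate has L = ρ·(t + p + q).
LSL: p² = 2 + d² − 2cos(α−β) + 2d(sin α − sin β) = 1.838188; p = √p² = 1.355798; φ = atan2(cos β − cos α, d + sin α − sin β) = 0.303823 rad; t = (φ − α) mod 2π = 1.945489 rad, q = (β − φ) mod 2π = 0.925577 rad → L = 1.31·(1.945489 + 1.355798 + 0.925577) = 1.31·4.226865 = 5.537193 m
RSR: p² = 2 + d² − 2cos(α−β) + 2d(sin β − sin α) = 26.927120; p = √p² = 5.189135; φ = atan2(cos α − cos β, d − sin α + sin β) = -0.078246 rad; t = (α − φ) mod 2π = 4.719765 rad, q = (φ − β) mod 2π = 4.975539 rad → L = 1.31·(4.719765 + 5.189135 + 4.975539) = 1.31·14.884439 = 19.498615 m
LSR: p² = d² − 2 + 2cos(α−β) + 2d(sin α + sin β) = 6.171145; p = √p² = 2.484179; φ = atan2(−cos α − cos β, d + sin α + sin β) − atan2(−2, p) = 0.594969 rad; t = (φ − α) mod 2π = 2.236635 rad, q = (φ − β) mod 2π = 5.648754 rad → L = 1.31·(2.236635 + 2.484179 + 5.648754) = 1.31·10.369568 = 13.584135 m
RSL: p² = d² − 2 + 2cos(α−β) − 2d(sin α + sin β) = 6.885119; p = √p² = 2.623951; φ = atan2(cos α + cos β, d − sin α − sin β) − atan2(2, p) = -0.571168 rad; t = (α − φ) mod 2π = 5.212687 rad, q = (β − φ) mod 2π = 1.800568 rad → L = 1.31·(5.212687 + 2.623951 + 1.800568) = 1.31·9.637206 = 12.624740 m
RLR: c = (6 − d² + 2cos(α−β) + 2d(sin α − sin β))/8 = -2.365890, |c| > 1 → infeasible
LRL: c = (6 − d² + 2cos(α−β) − 2d(sin α − sin β))/8 = 0.770226; p = 2π − arccos c = 5.591585 rad; φ = atan2(cos β − cos α, d + sin α − sin β) = 0.303823 rad; t = (φ − α + p/2) mod 2π = 4.741282 rad, q = (β − α − t + p) mod 2π = 3.721370 rad → L = 1.31·(4.741282 + 5.591585 + 3.721370) = 1.31·14.054237 = 18.411050 m
Shortest: LSL with L = 5.537193 m ≈ 5.5372 m
Convert LSL to answer units (arcs ×180/π): t = 1.945489·180/π = 111.4683°, p = ρ·p = 1.31·1.355798 = 1.7761 m, q = 0.925577·180/π = 53.0317°, L = 5.5372 m.

LSL: t = 111.4683°, p = 1.7761 m, q = 53.0317°, L = 5.5372 m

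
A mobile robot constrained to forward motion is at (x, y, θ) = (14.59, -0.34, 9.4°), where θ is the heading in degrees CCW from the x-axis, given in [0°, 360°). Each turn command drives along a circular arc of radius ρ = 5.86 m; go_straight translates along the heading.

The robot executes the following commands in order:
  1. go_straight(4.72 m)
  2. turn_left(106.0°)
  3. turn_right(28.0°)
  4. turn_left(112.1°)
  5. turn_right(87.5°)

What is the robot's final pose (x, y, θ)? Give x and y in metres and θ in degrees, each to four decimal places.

set_pose: (x, y, θ) = (14.5900, -0.3400, 9.4000°), ρ = 5.86
go_straight(4.72): x += 4.72·cos θ, y += 4.72·sin θ → (19.2466, 0.4309, 9.4000°)
turn_left(106.0°): centre at ρ to the left, rotate +106.0° → (23.5831, 8.7258, 115.4000°)
turn_right(28.0°): centre at ρ to the right, rotate −28.0° → (23.0227, 11.5052, 87.4000°)
turn_left(112.1°): centre at ρ to the left, rotate +112.1° → (15.2126, 17.2949, 199.5000°)
turn_right(87.5°): centre at ρ to the right, rotate −87.5° → (7.8232, 20.6235, 112.0000°)

(7.8232, 20.6235, 112.0000°)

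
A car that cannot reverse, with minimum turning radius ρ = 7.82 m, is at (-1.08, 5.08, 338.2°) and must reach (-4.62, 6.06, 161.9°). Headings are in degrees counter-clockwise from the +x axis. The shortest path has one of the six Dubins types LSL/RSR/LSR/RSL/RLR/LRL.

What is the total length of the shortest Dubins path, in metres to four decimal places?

Let ψ = atan2(Δy, Δx) = atan2(0.98, -3.54) = 164.5260° be the start→goal bearing.
Normalize: d = |goal − start| / ρ = 3.673146/7.82 = 0.469712, α = (θ_start − ψ) mod 360° = 173.6740° = 3.031183 rad, β = (θ_goal − ψ) mod 360° = 357.3740° = 6.237353 rad.
Common terms: sin α = 0.110185, cos α = -0.993911, sin β = -0.045816, cos β = 0.998950, cos(α−β) = -0.997916, d² = 0.220629. Work in radians in the unit-radius frame; every candidate has L = ρ·(t + p + q).
LSL: p² = 2 + d² − 2cos(α−β) + 2d(sin α − sin β) = 4.363012; p = √p² = 2.088782; φ = atan2(cos β − cos α, d + sin α − sin β) = 1.266566 rad; t = (φ − α) mod 2π = 4.518568 rad, q = (β − φ) mod 2π = 4.970787 rad → L = 7.82·(4.518568 + 2.088782 + 4.970787) = 7.82·11.578137 = 90.541035 m
RSR: p² = 2 + d² − 2cos(α−β) + 2d(sin β − sin α) = 4.069909; p = √p² = 2.017402; φ = atan2(cos α − cos β, d − sin α + sin β) = -1.414660 rad; t = (α − φ) mod 2π = 4.445844 rad, q = (φ − β) mod 2π = 4.914357 rad → L = 7.82·(4.445844 + 2.017402 + 4.914357) = 7.82·11.377602 = 88.972850 m
LSR: p² = d² − 2 + 2cos(α−β) + 2d(sin α + sin β) = -3.714732 < 0 → infeasible
RSL: p² = d² − 2 + 2cos(α−β) − 2d(sin α + sin β) = -3.835672 < 0 → infeasible
RLR: c = (6 − d² + 2cos(α−β) + 2d(sin α − sin β))/8 = 0.491261; p = 2π − arccos c = 5.225926 rad; φ = atan2(cos α − cos β, d − sin α + sin β) = -1.414660 rad; t = (α − φ + p/2) mod 2π = 0.775622 rad, q = (α − β − t + p) mod 2π = 1.244135 rad → L = 7.82·(0.775622 + 5.225926 + 1.244135) = 7.82·7.245683 = 56.661239 m
LRL: c = (6 − d² + 2cos(α−β) − 2d(sin α − sin β))/8 = 0.454624; p = 2π − arccos c = 5.184339 rad; φ = atan2(cos β − cos α, d + sin α − sin β) = 1.266566 rad; t = (φ − α + p/2) mod 2π = 0.827552 rad, q = (β − α − t + p) mod 2π = 1.279771 rad → L = 7.82·(0.827552 + 5.184339 + 1.279771) = 7.82·7.291662 = 57.020793 m
Shortest: RLR with L = 56.661239 m ≈ 56.6612 m

56.6612 m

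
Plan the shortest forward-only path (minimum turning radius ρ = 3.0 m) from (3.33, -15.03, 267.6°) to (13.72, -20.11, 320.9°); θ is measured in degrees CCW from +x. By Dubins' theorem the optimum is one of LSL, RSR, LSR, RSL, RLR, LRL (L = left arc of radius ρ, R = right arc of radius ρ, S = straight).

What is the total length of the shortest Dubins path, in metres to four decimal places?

Let ψ = atan2(Δy, Δx) = atan2(-5.08, 10.39) = -26.0555° be the start→goal bearing.
Normalize: d = |goal − start| / ρ = 11.565401/3.0 = 3.855134, α = (θ_start − ψ) mod 360° = 293.6555° = 5.125255 rad, β = (θ_goal − ψ) mod 360° = 346.9555° = 6.055515 rad.
Common terms: sin α = -0.915975, cos α = 0.401236, sin β = -0.225708, cos β = 0.974195, cos(α−β) = 0.597625, d² = 14.862056. Work in radians in the unit-radius frame; every candidate has L = ρ·(t + p + q).
LSL: p² = 2 + d² − 2cos(α−β) + 2d(sin α − sin β) = 10.344666; p = √p² = 3.216313; φ = atan2(cos β − cos α, d + sin α − sin β) = 0.179097 rad; t = (φ − α) mod 2π = 1.337028 rad, q = (β − φ) mod 2π = 5.876418 rad → L = 3.0·(1.337028 + 3.216313 + 5.876418) = 3.0·10.429758 = 31.289275 m
RSR: p² = 2 + d² − 2cos(α−β) + 2d(sin β − sin α) = 20.988944; p = √p² = 4.581369; φ = atan2(cos α − cos β, d − sin α + sin β) = -0.125391 rad; t = (α − φ) mod 2π = 5.250646 rad, q = (φ − β) mod 2π = 0.102279 rad → L = 3.0·(5.250646 + 4.581369 + 0.102279) = 3.0·9.934294 = 29.802882 m
LSR: p² = d² − 2 + 2cos(α−β) + 2d(sin α + sin β) = 5.254626; p = √p² = 2.292297; φ = atan2(−cos α − cos β, d + sin α + sin β) − atan2(−2, p) = 0.248258 rad; t = (φ − α) mod 2π = 1.406188 rad, q = (φ − β) mod 2π = 0.475928 rad → L = 3.0·(1.406188 + 2.292297 + 0.475928) = 3.0·4.174413 = 12.523239 m
RSL: p² = d² − 2 + 2cos(α−β) − 2d(sin α + sin β) = 22.859986; p = √p² = 4.781212; φ = atan2(cos α + cos β, d − sin α − sin β) − atan2(2, p) = -0.127576 rad; t = (α − φ) mod 2π = 5.252831 rad, q = (β − φ) mod 2π = 6.183092 rad → L = 3.0·(5.252831 + 4.781212 + 6.183092) = 3.0·16.217134 = 48.651403 m
RLR: c = (6 − d² + 2cos(α−β) + 2d(sin α − sin β))/8 = -1.623618, |c| > 1 → infeasible
LRL: c = (6 − d² + 2cos(α−β) − 2d(sin α − sin β))/8 = -0.293083; p = 2π − arccos c = 4.414939 rad; φ = atan2(cos β − cos α, d + sin α − sin β) = 0.179097 rad; t = (φ − α + p/2) mod 2π = 3.544497 rad, q = (β − α − t + p) mod 2π = 1.800702 rad → L = 3.0·(3.544497 + 4.414939 + 1.800702) = 3.0·9.760138 = 29.280415 m
Shortest: LSR with L = 12.523239 m ≈ 12.5232 m

12.5232 m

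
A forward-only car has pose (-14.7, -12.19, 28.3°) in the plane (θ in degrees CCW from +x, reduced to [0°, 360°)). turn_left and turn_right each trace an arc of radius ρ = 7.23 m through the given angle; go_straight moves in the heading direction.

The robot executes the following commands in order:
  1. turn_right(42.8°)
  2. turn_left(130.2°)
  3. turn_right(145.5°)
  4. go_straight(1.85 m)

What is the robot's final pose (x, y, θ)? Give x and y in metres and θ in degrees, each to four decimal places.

set_pose: (x, y, θ) = (-14.7000, -12.1900, 28.3000°), ρ = 7.23
turn_right(42.8°): centre at ρ to the right, rotate −42.8° → (-9.4621, -11.5561, -14.5000° ≡ 345.5000°)
turn_left(130.2°): centre at ρ to the left, rotate +130.2° → (-1.1371, -1.4211, 475.7000° ≡ 115.7000°)
turn_right(145.5°): centre at ρ to the right, rotate −145.5° → (8.9708, 7.9882, -29.8000° ≡ 330.2000°)
go_straight(1.85): x += 1.85·cos θ, y += 1.85·sin θ → (10.5762, 7.0688, 330.2000°)

(10.5762, 7.0688, 330.2000°)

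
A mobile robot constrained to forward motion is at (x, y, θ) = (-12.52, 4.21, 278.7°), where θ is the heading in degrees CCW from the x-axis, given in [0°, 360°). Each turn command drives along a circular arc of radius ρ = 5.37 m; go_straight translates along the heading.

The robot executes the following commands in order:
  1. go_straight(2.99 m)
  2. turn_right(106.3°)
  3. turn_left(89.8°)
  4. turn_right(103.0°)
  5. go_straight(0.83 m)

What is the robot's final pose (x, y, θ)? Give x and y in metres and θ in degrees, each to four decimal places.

set_pose: (x, y, θ) = (-12.5200, 4.2100, 278.7000°), ρ = 5.37
go_straight(2.99): x += 2.99·cos θ, y += 2.99·sin θ → (-12.0677, 1.2544, 278.7000°)
turn_right(106.3°): centre at ρ to the right, rotate −106.3° → (-18.0862, -4.8807, 172.4000°)
turn_left(89.8°): centre at ρ to the left, rotate +89.8° → (-24.1167, -9.4747, 262.2000°)
turn_right(103.0°): centre at ρ to the right, rotate −103.0° → (-31.3439, -13.7660, 159.2000°)
go_straight(0.83): x += 0.83·cos θ, y += 0.83·sin θ → (-32.1198, -13.4712, 159.2000°)

(-32.1198, -13.4712, 159.2000°)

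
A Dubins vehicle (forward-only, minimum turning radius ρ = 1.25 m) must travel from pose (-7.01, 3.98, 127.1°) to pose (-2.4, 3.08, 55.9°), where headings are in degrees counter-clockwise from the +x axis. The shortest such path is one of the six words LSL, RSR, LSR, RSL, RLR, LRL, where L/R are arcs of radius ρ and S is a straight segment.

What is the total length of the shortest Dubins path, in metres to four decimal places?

8.8756 m

Let ψ = atan2(Δy, Δx) = atan2(-0.90, 4.61) = -11.0468° be the start→goal bearing.
Normalize: d = |goal − start| / ρ = 4.697031/1.25 = 3.757625, α = (θ_start − ψ) mod 360° = 138.1468° = 2.411116 rad, β = (θ_goal − ψ) mod 360° = 66.9468° = 1.168442 rad.
Common terms: sin α = 0.667225, cos α = -0.744857, sin β = 0.920142, cos β = 0.391586, cos(α−β) = 0.322266, d² = 14.119744. Work in radians in the unit-radius frame; every candidate has L = ρ·(t + p + q).
LSL: p² = 2 + d² − 2cos(α−β) + 2d(sin α − sin β) = 13.574479; p = √p² = 3.684356; φ = atan2(cos β − cos α, d + sin α − sin β) = 0.313564 rad; t = (φ − α) mod 2π = 4.185633 rad, q = (β − φ) mod 2π = 0.854878 rad → L = 1.25·(4.185633 + 3.684356 + 0.854878) = 1.25·8.724867 = 10.906084 m
RSR: p² = 2 + d² − 2cos(α−β) + 2d(sin β − sin α) = 17.375946; p = √p² = 4.168447; φ = atan2(cos α − cos β, d − sin α + sin β) = -0.276125 rad; t = (α − φ) mod 2π = 2.687241 rad, q = (φ − β) mod 2π = 4.838618 rad → L = 1.25·(2.687241 + 4.168447 + 4.838618) = 1.25·11.694306 = 14.617883 m
LSR: p² = d² − 2 + 2cos(α−β) + 2d(sin α + sin β) = 24.693728; p = √p² = 4.969278; φ = atan2(−cos α − cos β, d + sin α + sin β) − atan2(−2, p) = 0.448634 rad; t = (φ − α) mod 2π = 4.320703 rad, q = (φ − β) mod 2π = 5.563378 rad → L = 1.25·(4.320703 + 4.969278 + 5.563378) = 1.25·14.853359 = 18.566699 m
RSL: p² = d² − 2 + 2cos(α−β) − 2d(sin α + sin β) = 0.834823; p = √p² = 0.913686; φ = atan2(cos α + cos β, d − sin α − sin β) − atan2(2, p) = -1.303629 rad; t = (α − φ) mod 2π = 3.714745 rad, q = (β − φ) mod 2π = 2.472071 rad → L = 1.25·(3.714745 + 0.913686 + 2.472071) = 1.25·7.100502 = 8.875628 m
RLR: c = (6 − d² + 2cos(α−β) + 2d(sin α − sin β))/8 = -1.171993, |c| > 1 → infeasible
LRL: c = (6 − d² + 2cos(α−β) − 2d(sin α − sin β))/8 = -0.696810; p = 2π − arccos c = 3.941449 rad; φ = atan2(cos β − cos α, d + sin α − sin β) = 0.313564 rad; t = (φ − α + p/2) mod 2π = 6.156358 rad, q = (β − α − t + p) mod 2π = 2.825602 rad → L = 1.25·(6.156358 + 3.941449 + 2.825602) = 1.25·12.923409 = 16.154261 m
Shortest: RSL with L = 8.875628 m ≈ 8.8756 m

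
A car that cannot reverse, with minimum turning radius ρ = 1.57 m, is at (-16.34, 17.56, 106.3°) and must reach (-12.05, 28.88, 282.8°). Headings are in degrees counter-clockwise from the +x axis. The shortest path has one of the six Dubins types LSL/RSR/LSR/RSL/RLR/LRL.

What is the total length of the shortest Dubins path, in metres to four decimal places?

Let ψ = atan2(Δy, Δx) = atan2(11.32, 4.29) = 69.2445° be the start→goal bearing.
Normalize: d = |goal − start| / ρ = 12.105639/1.57 = 7.710598, α = (θ_start − ψ) mod 360° = 37.0555° = 0.646740 rad, β = (θ_goal − ψ) mod 360° = 213.5555° = 3.727246 rad.
Common terms: sin α = 0.602588, cos α = 0.798053, sin β = -0.552744, cos β = -0.833351, cos(α−β) = -0.998135, d² = 59.453325. Work in radians in the unit-radius frame; every candidate has L = ρ·(t + p + q).
LSL: p² = 2 + d² − 2cos(α−β) + 2d(sin α − sin β) = 81.266195; p = √p² = 9.014776; φ = atan2(cos β − cos α, d + sin α − sin β) = -0.181973 rad; t = (φ − α) mod 2π = 5.454473 rad, q = (β − φ) mod 2π = 3.909219 rad → L = 1.57·(5.454473 + 9.014776 + 3.909219) = 1.57·18.378468 = 28.854195 m
RSR: p² = 2 + d² − 2cos(α−β) + 2d(sin β − sin α) = 45.632994; p = √p² = 6.755220; φ = atan2(cos α − cos β, d − sin α + sin β) = 0.243914 rad; t = (α − φ) mod 2π = 0.402826 rad, q = (φ − β) mod 2π = 2.799853 rad → L = 1.57·(0.402826 + 6.755220 + 2.799853) = 1.57·9.957899 = 15.633901 m
LSR: p² = d² − 2 + 2cos(α−β) + 2d(sin α + sin β) = 56.225707; p = √p² = 7.498380; φ = atan2(−cos α − cos β, d + sin α + sin β) − atan2(−2, p) = 0.265205 rad; t = (φ − α) mod 2π = 5.901650 rad, q = (φ − β) mod 2π = 2.821144 rad → L = 1.57·(5.901650 + 7.498380 + 2.821144) = 1.57·16.221174 = 25.467244 m
RSL: p² = d² − 2 + 2cos(α−β) − 2d(sin α + sin β) = 54.688403; p = √p² = 7.395161; φ = atan2(cos α + cos β, d − sin α − sin β) − atan2(2, p) = -0.268736 rad; t = (α − φ) mod 2π = 0.915476 rad, q = (β − φ) mod 2π = 3.995982 rad → L = 1.57·(0.915476 + 7.395161 + 3.995982) = 1.57·12.306619 = 19.321392 m
RLR: c = (6 − d² + 2cos(α−β) + 2d(sin α − sin β))/8 = -4.704124, |c| > 1 → infeasible
LRL: c = (6 − d² + 2cos(α−β) − 2d(sin α − sin β))/8 = -9.158274, |c| > 1 → infeasible
Shortest: RSR with L = 15.633901 m ≈ 15.6339 m

15.6339 m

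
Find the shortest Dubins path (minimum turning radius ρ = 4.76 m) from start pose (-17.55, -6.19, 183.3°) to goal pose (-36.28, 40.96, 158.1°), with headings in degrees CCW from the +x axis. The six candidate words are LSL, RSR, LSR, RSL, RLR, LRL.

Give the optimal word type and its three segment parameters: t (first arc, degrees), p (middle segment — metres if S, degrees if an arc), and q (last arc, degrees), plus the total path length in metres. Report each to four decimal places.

RSL: t = 78.0381°, p = 41.9674 m, q = 52.8381°, L = 52.8403 m

Let ψ = atan2(Δy, Δx) = atan2(47.15, -18.73) = 111.6651° be the start→goal bearing.
Normalize: d = |goal − start| / ρ = 50.733967/4.76 = 10.658396, α = (θ_start − ψ) mod 360° = 71.6349° = 1.250265 rad, β = (θ_goal − ψ) mod 360° = 46.4349° = 0.810442 rad.
Common terms: sin α = 0.949068, cos α = 0.315071, sin β = 0.724592, cos β = 0.689178, cos(α−β) = 0.904827, d² = 113.601414. Work in radians in the unit-radius frame; every candidate has L = ρ·(t + p + q).
LSL: p² = 2 + d² − 2cos(α−β) + 2d(sin α − sin β) = 118.576875; p = √p² = 10.889301; φ = atan2(cos β − cos α, d + sin α − sin β) = 0.034362 rad; t = (φ − α) mod 2π = 5.067283 rad, q = (β − φ) mod 2π = 0.776080 rad → L = 4.76·(5.067283 + 10.889301 + 0.776080) = 4.76·16.732663 = 79.647477 m
RSR: p² = 2 + d² − 2cos(α−β) + 2d(sin β − sin α) = 109.006645; p = √p² = 10.440625; φ = atan2(cos α − cos β, d − sin α + sin β) = -0.035840 rad; t = (α − φ) mod 2π = 1.286104 rad, q = (φ − β) mod 2π = 5.436904 rad → L = 4.76·(1.286104 + 10.440625 + 5.436904) = 4.76·17.163633 = 81.698893 m
LSR: p² = d² − 2 + 2cos(α−β) + 2d(sin α + sin β) = 149.088131; p = √p² = 12.210165; φ = atan2(−cos α − cos β, d + sin α + sin β) − atan2(−2, p) = 0.081101 rad; t = (φ − α) mod 2π = 5.114022 rad, q = (φ − β) mod 2π = 5.553845 rad → L = 4.76·(5.114022 + 12.210165 + 5.553845) = 4.76·22.878032 = 108.899431 m
RSL: p² = d² − 2 + 2cos(α−β) − 2d(sin α + sin β) = 77.734006; p = √p² = 8.816689; φ = atan2(cos α + cos β, d − sin α − sin β) − atan2(2, p) = -0.111757 rad; t = (α − φ) mod 2π = 1.362022 rad, q = (β − φ) mod 2π = 0.922199 rad → L = 4.76·(1.362022 + 8.816689 + 0.922199) = 4.76·11.100909 = 52.840328 m
RLR: c = (6 − d² + 2cos(α−β) + 2d(sin α − sin β))/8 = -12.625831, |c| > 1 → infeasible
LRL: c = (6 − d² + 2cos(α−β) − 2d(sin α − sin β))/8 = -13.822109, |c| > 1 → infeasible
Shortest: RSL with L = 52.840328 m ≈ 52.8403 m
Convert RSL to answer units (arcs ×180/π): t = 1.362022·180/π = 78.0381°, p = ρ·p = 4.76·8.816689 = 41.9674 m, q = 0.922199·180/π = 52.8381°, L = 52.8403 m.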